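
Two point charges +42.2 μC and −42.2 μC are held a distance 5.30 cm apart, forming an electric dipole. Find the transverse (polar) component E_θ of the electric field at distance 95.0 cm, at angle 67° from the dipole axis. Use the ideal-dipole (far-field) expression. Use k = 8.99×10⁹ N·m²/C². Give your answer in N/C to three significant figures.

E_θ ≈ 2.16×10⁴ N/C

Dipole moment p = qd = (4.22×10⁻⁵ C)(0.0530 m) = 2.237×10⁻⁶ C·m.
For a dipole, E_θ = (kp sinθ)/r³.
kp/r³ = (8.99×10⁹)(2.237×10⁻⁶)/(0.950)³ = 2.346×10⁴ N/C.
E_θ = 2.346×10⁴·sin67° = 2.159×10⁴ N/C.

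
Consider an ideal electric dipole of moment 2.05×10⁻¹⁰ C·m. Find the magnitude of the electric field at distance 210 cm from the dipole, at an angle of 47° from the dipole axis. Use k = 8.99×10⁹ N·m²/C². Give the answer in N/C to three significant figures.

At angle θ the dipole field magnitude is E = (kp/r³)·√(1 + 3cos²θ).
kp/r³ = (8.99×10⁹)(2.05×10⁻¹⁰) / (2.10)³ = 0.1990 N/C.
√(1 + 3cos²47°) = √(1 + 3·0.4651) = √2.3954 ≈ 1.5477.
E ≈ 0.1990 × 1.548 = 0.3080 N/C.

E ≈ 0.308 N/C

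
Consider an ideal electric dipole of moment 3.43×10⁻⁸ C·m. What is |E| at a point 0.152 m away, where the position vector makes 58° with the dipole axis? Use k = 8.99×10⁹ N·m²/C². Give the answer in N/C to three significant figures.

E ≈ 1.19×10⁵ N/C

At angle θ the dipole field magnitude is E = (kp/r³)·√(1 + 3cos²θ).
kp/r³ = (8.99×10⁹)(3.43×10⁻⁸) / (0.152)³ = 8.781×10⁴ N/C.
√(1 + 3cos²58°) = √(1 + 3·0.2808) = √1.8424 ≈ 1.3574.
E ≈ 8.781×10⁴ × 1.357 = 1.192×10⁵ N/C.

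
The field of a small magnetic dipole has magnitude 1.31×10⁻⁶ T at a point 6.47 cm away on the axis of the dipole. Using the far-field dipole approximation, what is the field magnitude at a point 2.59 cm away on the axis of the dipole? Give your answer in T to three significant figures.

B ≈ 2.04×10⁻⁵ T

Dipole fields scale as 1/r³ in the far field; the geometry is the same at both points.
B₂ = B₁ · (r₁/r₂)³ = 1.31×10⁻⁶ · (6.47/2.59)³.
(r₁/r₂)³ = (2.498)³ = 15.59.
B₂ ≈ 2.042×10⁻⁵ T.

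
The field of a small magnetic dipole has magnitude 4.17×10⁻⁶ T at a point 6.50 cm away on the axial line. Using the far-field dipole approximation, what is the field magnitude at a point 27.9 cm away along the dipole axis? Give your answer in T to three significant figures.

Dipole fields scale as 1/r³ in the far field; the geometry is the same at both points.
B₂ = B₁ · (r₁/r₂)³ = 4.17×10⁻⁶ · (6.50/27.9)³.
(r₁/r₂)³ = (0.233)³ = 0.01265.
B₂ ≈ 5.273×10⁻⁸ T.

B ≈ 5.27×10⁻⁸ T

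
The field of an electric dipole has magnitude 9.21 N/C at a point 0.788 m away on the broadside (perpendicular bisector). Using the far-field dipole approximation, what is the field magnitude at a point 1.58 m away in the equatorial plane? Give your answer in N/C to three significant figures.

Dipole fields scale as 1/r³ in the far field; the geometry is the same at both points.
E₂ = E₁ · (r₁/r₂)³ = 9.21 · (0.788/1.58)³.
(r₁/r₂)³ = (0.4987)³ = 0.1241.
E₂ ≈ 1.143 N/C.

E ≈ 1.14 N/C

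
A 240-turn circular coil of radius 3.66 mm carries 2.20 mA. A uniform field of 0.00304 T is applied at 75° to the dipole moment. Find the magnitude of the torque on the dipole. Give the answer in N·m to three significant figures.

τ ≈ 6.52×10⁻⁸ N·m

m = NIA = NIπa² = 240·(0.00220)·π·(0.00366)² = 2.222×10⁻⁵ A·m².
Torque on a magnetic dipole: τ = mB sinθ.
τ = (2.222×10⁻⁵)(0.00304)·sin75° = 6.525×10⁻⁸ N·m.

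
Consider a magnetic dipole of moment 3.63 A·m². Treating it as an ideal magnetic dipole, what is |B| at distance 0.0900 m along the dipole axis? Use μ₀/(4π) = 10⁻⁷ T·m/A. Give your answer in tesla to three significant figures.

B ≈ 9.96×10⁻⁴ T

On axis B = (μ₀/4π)·2m/r³.
B = 2·(10⁻⁷)·(3.63) / (0.0900)³ = 9.959×10⁻⁴ T.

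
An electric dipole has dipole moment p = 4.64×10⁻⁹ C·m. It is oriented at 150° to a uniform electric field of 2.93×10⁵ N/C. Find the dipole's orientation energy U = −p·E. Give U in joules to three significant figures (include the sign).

U ≈ 0.00118 J

U = −p·E = −pE cosθ.
U = −(4.64×10⁻⁹)(2.93×10⁵)·cos150° = 0.001177 J.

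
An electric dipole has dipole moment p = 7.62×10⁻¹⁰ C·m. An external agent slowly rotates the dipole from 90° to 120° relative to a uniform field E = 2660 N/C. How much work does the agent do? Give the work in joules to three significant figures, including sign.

W_ext = ΔU = U(θ₂) − U(θ₁) = −pE cosθ₂ − (−pE cosθ₁) = pE(cosθ₁ − cosθ₂).
W = (7.62×10⁻¹⁰)(2660)·(cos90° − cos120°) = (2.027×10⁻⁶)·(+0.5000) = 1.013×10⁻⁶ J.

W ≈ 1.01×10⁻⁶ J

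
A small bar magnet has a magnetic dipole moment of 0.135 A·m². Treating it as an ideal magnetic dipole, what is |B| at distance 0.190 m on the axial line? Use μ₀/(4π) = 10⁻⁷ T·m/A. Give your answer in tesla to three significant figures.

On axis B = (μ₀/4π)·2m/r³.
B = 2·(10⁻⁷)·(0.135) / (0.190)³ = 3.936×10⁻⁶ T.

B ≈ 3.94×10⁻⁶ T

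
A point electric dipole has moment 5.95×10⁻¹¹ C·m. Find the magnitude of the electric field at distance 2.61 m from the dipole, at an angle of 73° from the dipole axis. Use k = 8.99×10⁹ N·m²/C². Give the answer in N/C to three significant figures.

At angle θ the dipole field magnitude is E = (kp/r³)·√(1 + 3cos²θ).
kp/r³ = (8.99×10⁹)(5.95×10⁻¹¹) / (2.61)³ = 0.03009 N/C.
√(1 + 3cos²73°) = √(1 + 3·0.0855) = √1.2564 ≈ 1.1209.
E ≈ 0.03009 × 1.121 = 0.03372 N/C.

E ≈ 0.0337 N/C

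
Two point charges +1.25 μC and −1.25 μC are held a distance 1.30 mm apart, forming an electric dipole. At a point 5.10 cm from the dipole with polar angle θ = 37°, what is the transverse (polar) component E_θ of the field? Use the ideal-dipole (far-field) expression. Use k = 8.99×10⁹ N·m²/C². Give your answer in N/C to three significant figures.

Dipole moment p = qd = (1.25×10⁻⁶ C)(0.00130 m) = 1.625×10⁻⁹ C·m.
For a dipole, E_θ = (kp sinθ)/r³.
kp/r³ = (8.99×10⁹)(1.625×10⁻⁹)/(0.0510)³ = 1.101×10⁵ N/C.
E_θ = 1.101×10⁵·sin37° = 6.628×10⁴ N/C.

E_θ ≈ 6.63×10⁴ N/C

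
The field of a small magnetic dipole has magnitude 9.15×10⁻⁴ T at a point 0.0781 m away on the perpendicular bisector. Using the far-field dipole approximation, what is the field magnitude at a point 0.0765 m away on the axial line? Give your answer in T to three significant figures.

Dipole fields scale as 1/r³ in the far field.
The axial field is twice the equatorial field at the same r, so the geometry factor is 2/1.
B₂ = B₁ · (2/1) · (r₁/r₂)³ = 9.15×10⁻⁴ · 2 · (0.0781/0.0765)³.
(r₁/r₂)³ = (1.021)³ = 1.064.
B₂ ≈ 0.001947 T.

B ≈ 0.00195 T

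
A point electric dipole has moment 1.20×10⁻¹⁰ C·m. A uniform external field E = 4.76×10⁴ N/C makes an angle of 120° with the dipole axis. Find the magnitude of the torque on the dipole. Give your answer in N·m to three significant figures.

Torque on an electric dipole: τ = pE sinθ.
τ = (1.20×10⁻¹⁰)(4.76×10⁴)·sin120° = 4.947×10⁻⁶ N·m.

τ ≈ 4.95×10⁻⁶ N·m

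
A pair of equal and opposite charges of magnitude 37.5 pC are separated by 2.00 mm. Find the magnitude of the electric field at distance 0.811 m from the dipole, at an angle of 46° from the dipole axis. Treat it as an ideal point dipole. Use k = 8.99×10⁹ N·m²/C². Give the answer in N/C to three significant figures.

E ≈ 0.00198 N/C

Dipole moment p = qd = (3.75×10⁻¹¹ C)(0.00200 m) = 7.50×10⁻¹⁴ C·m.
At angle θ the dipole field magnitude is E = (kp/r³)·√(1 + 3cos²θ).
kp/r³ = (8.99×10⁹)(7.50×10⁻¹⁴) / (0.811)³ = 0.001264 N/C.
√(1 + 3cos²46°) = √(1 + 3·0.4826) = √2.4477 ≈ 1.5645.
E ≈ 0.001264 × 1.564 = 0.001978 N/C.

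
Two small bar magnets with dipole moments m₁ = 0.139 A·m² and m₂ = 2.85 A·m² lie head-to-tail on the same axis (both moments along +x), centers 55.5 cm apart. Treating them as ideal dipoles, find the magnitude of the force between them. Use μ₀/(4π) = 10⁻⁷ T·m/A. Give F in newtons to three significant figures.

On-axis B of dipole 1: B = (μ₀/4π)·2m₁/r³. Force on dipole 2: F = m₂·dB/dr.
dB/dr = −(μ₀/4π)·6m₁/r⁴, so |F| = (μ₀/4π)·6m₁m₂/r⁴.
F = 6(10⁻⁷)(0.139)(2.85)/(0.555)⁴ = 2.505×10⁻⁶ N.

F ≈ 2.51×10⁻⁶ N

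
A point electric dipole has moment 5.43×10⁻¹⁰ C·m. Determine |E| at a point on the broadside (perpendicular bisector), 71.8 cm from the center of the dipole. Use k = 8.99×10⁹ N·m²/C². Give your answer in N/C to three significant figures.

E ≈ 13.2 N/C

On the perpendicular bisector E = kp/r³ (half the axial value at the same distance).
E = (8.99×10⁹)(5.43×10⁻¹⁰) / (0.718)³ = 13.19 N/C.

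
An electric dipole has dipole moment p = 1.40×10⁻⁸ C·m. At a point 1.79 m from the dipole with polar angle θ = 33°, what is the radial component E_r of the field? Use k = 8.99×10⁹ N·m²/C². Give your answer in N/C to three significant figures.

E_r ≈ 36.8 N/C

For a dipole, E_r = (2kp cosθ)/r³.
kp/r³ = (8.99×10⁹)(1.40×10⁻⁸)/(1.79)³ = 21.94 N/C.
E_r = 2·21.94·cos33° = 36.81 N/C.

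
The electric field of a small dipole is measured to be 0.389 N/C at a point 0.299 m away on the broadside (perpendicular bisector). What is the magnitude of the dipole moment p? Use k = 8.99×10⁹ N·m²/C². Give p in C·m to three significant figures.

In the equatorial plane E = kp/r³, so p = Er³/(k).
p = (0.389)·(0.299)³ / (8.99×10⁹) = 1.157×10⁻¹² C·m.

p ≈ 1.16×10⁻¹² C·m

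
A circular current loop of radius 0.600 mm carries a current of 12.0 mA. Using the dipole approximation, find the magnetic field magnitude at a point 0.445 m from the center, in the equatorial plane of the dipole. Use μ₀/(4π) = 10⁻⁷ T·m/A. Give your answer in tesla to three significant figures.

B ≈ 1.54×10⁻¹⁴ T

Magnetic moment m = IA = Iπa² = (0.0120)·π·(6.00×10⁻⁴)² = 1.357×10⁻⁸ A·m².
In the equatorial plane B = (μ₀/4π)·m/r³ (half the axial value).
B = (10⁻⁷)·(1.357×10⁻⁸) / (0.445)³ = 1.540×10⁻¹⁴ T.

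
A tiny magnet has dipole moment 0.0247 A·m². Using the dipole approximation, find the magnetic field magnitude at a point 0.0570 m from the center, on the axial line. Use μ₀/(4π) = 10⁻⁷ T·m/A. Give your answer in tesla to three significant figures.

On axis B = (μ₀/4π)·2m/r³.
B = 2·(10⁻⁷)·(0.0247) / (0.0570)³ = 2.667×10⁻⁵ T.

B ≈ 2.67×10⁻⁵ T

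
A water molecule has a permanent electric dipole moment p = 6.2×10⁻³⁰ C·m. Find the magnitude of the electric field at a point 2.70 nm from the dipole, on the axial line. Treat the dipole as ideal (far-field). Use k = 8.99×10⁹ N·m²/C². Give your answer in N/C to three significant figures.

E ≈ 5.66×10⁶ N/C

On the dipole axis E = 2kp/r³.
E = 2·(8.99×10⁹)(6.20×10⁻³⁰) / (2.70×10⁻⁹)³ = 5.664×10⁶ N/C.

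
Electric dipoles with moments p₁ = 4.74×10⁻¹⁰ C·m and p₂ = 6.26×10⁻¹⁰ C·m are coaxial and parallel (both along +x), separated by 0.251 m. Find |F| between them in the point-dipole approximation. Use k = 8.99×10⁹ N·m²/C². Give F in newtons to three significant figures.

On-axis field of dipole 1 at distance r: E = 2kp₁/r³. Force on dipole 2 is F = p₂·dE/dr (gradient along axis).
dE/dr = −6kp₁/r⁴, so |F| = 6kp₁p₂/r⁴ (attractive for aligned moments).
F = 6(8.99×10⁹)(4.74×10⁻¹⁰)(6.26×10⁻¹⁰)/(0.251)⁴ = 4.032×10⁻⁶ N.

F ≈ 4.03×10⁻⁶ N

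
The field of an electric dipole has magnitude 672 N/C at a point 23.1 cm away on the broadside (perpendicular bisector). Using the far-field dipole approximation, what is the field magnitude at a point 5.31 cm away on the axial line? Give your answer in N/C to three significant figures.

Dipole fields scale as 1/r³ in the far field.
The axial field is twice the equatorial field at the same r, so the geometry factor is 2/1.
E₂ = E₁ · (2/1) · (r₁/r₂)³ = 672 · 2 · (23.1/5.31)³.
(r₁/r₂)³ = (4.35)³ = 82.33.
E₂ ≈ 1.107×10⁵ N/C.

E ≈ 1.11×10⁵ N/C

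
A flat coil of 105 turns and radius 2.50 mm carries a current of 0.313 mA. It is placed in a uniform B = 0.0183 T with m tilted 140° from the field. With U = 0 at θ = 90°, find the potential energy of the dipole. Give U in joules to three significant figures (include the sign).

m = NIA = NIπa² = 105·(3.13×10⁻⁴)·π·(0.00250)² = 6.453×10⁻⁷ A·m².
U = −m·B = −mB cosθ.
U = −(6.453×10⁻⁷)(0.0183)·cos140° = 9.046×10⁻⁹ J.

U ≈ 9.05×10⁻⁹ J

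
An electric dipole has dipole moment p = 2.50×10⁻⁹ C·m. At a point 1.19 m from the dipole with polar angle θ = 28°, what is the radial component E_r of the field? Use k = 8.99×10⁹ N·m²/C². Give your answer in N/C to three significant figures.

E_r ≈ 23.6 N/C

For a dipole, E_r = (2kp cosθ)/r³.
kp/r³ = (8.99×10⁹)(2.50×10⁻⁹)/(1.19)³ = 13.34 N/C.
E_r = 2·13.34·cos28° = 23.55 N/C.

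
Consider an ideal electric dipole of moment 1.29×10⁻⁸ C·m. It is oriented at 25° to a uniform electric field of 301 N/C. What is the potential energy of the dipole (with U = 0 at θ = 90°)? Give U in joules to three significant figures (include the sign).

U = −p·E = −pE cosθ.
U = −(1.29×10⁻⁸)(301)·cos25° = -3.519×10⁻⁶ J.

U ≈ -3.52×10⁻⁶ J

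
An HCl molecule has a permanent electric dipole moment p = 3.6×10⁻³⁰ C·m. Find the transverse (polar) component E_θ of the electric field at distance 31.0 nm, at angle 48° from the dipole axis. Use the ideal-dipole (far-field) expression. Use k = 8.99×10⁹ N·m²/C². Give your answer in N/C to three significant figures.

E_θ ≈ 807 N/C

For a dipole, E_θ = (kp sinθ)/r³.
kp/r³ = (8.99×10⁹)(3.60×10⁻³⁰)/(3.10×10⁻⁸)³ = 1086 N/C.
E_θ = 1086·sin48° = 807.3 N/C.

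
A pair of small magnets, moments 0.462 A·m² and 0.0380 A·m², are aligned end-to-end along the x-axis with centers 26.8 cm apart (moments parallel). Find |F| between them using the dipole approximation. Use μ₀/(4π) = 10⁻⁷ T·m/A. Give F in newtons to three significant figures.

On-axis B of dipole 1: B = (μ₀/4π)·2m₁/r³. Force on dipole 2: F = m₂·dB/dr.
dB/dr = −(μ₀/4π)·6m₁/r⁴, so |F| = (μ₀/4π)·6m₁m₂/r⁴.
F = 6(10⁻⁷)(0.462)(0.0380)/(0.268)⁴ = 2.042×10⁻⁶ N.

F ≈ 2.04×10⁻⁶ N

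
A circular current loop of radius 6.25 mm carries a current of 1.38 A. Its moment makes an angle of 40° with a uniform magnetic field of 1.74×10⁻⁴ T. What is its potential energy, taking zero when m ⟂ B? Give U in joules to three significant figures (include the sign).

Magnetic moment m = IA = Iπa² = (1.38)·π·(0.00625)² = 1.694×10⁻⁴ A·m².
U = −m·B = −mB cosθ.
U = −(1.694×10⁻⁴)(1.74×10⁻⁴)·cos40° = -2.258×10⁻⁸ J.

U ≈ -2.26×10⁻⁸ J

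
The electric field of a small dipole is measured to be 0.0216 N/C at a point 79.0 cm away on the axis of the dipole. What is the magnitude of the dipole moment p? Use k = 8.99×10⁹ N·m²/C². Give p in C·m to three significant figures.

On axis E = 2kp/r³, so p = Er³/(2k).
p = (0.0216)·(0.790)³ / (2·8.99×10⁹) = 5.923×10⁻¹³ C·m.

p ≈ 5.92×10⁻¹³ C·m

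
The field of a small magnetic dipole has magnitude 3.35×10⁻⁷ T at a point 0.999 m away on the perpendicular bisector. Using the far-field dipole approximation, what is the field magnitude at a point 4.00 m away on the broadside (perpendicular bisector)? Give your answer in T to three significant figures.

B ≈ 5.22×10⁻⁹ T

Dipole fields scale as 1/r³ in the far field; the geometry is the same at both points.
B₂ = B₁ · (r₁/r₂)³ = 3.35×10⁻⁷ · (0.999/4.00)³.
(r₁/r₂)³ = (0.2497)³ = 0.01558.
B₂ ≈ 5.219×10⁻⁹ T.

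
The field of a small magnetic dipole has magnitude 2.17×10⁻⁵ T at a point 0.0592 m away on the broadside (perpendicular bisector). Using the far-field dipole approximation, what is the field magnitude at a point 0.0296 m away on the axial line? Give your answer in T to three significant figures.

Dipole fields scale as 1/r³ in the far field.
The axial field is twice the equatorial field at the same r, so the geometry factor is 2/1.
B₂ = B₁ · (2/1) · (r₁/r₂)³ = 2.17×10⁻⁵ · 2 · (0.0592/0.0296)³.
(r₁/r₂)³ = (2)³ = 8.
B₂ ≈ 3.472×10⁻⁴ T.

B ≈ 3.47×10⁻⁴ T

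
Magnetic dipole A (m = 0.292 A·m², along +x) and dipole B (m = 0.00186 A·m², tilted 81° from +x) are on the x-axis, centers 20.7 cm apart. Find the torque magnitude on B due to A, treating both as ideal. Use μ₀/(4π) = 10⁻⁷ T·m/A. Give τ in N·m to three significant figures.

τ ≈ 1.21×10⁻⁸ N·m

Dipole B is on the axis of dipole A, so B₁ there is axial: B₁ = (μ₀/4π)·2m₁/r³ along +x.
B₁ = 2(10⁻⁷)(0.292)/(0.207)³ = 6.584×10⁻⁶ T.
τ = m₂ B₁ sinθ.
τ = (0.00186)(6.584×10⁻⁶)·sin81° = 1.210×10⁻⁸ N·m.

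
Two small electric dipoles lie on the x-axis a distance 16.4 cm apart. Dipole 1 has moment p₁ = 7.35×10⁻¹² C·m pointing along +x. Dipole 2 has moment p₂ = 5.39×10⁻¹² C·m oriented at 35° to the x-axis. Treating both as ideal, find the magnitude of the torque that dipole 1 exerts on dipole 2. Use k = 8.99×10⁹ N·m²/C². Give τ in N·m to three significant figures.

τ ≈ 9.26×10⁻¹¹ N·m

The second dipole sits on the axis of the first, so the field there is axial: E₁ = 2kp₁/r³ along +x.
E₁ = 2(8.99×10⁹)(7.35×10⁻¹²)/(0.164)³ = 29.96 N/C.
Torque on the second dipole: τ = p₂ E₁ sinθ.
τ = (5.39×10⁻¹²)(29.96)·sin35° = 9.262×10⁻¹¹ N·m.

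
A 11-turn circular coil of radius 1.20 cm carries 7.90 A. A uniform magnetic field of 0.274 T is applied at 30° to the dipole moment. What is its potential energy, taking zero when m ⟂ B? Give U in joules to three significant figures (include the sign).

m = NIA = NIπa² = 11·(7.90)·π·(0.0120)² = 0.03931 A·m².
U = −m·B = −mB cosθ.
U = −(0.03931)(0.274)·cos30° = -0.009328 J.

U ≈ -0.00933 J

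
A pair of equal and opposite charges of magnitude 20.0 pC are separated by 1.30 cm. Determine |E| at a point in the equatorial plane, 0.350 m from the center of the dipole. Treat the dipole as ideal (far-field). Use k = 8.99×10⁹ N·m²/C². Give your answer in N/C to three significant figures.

Dipole moment p = qd = (2.00×10⁻¹¹ C)(0.0130 m) = 2.60×10⁻¹³ C·m.
In the equatorial plane E = kp/r³.
E = (8.99×10⁹)(2.60×10⁻¹³) / (0.350)³ = 0.05452 N/C.

E ≈ 0.0545 N/C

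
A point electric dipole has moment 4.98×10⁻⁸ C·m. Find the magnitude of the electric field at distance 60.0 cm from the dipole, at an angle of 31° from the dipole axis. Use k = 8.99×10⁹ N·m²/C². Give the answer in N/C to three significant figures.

At angle θ the dipole field magnitude is E = (kp/r³)·√(1 + 3cos²θ).
kp/r³ = (8.99×10⁹)(4.98×10⁻⁸) / (0.600)³ = 2073 N/C.
√(1 + 3cos²31°) = √(1 + 3·0.7347) = √3.2042 ≈ 1.7900.
E ≈ 2073 × 1.790 = 3710 N/C.

E ≈ 3710 N/C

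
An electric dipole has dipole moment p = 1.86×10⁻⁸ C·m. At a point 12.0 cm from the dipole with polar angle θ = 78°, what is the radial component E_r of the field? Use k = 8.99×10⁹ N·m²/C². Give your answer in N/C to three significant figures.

For a dipole, E_r = (2kp cosθ)/r³.
kp/r³ = (8.99×10⁹)(1.86×10⁻⁸)/(0.120)³ = 9.677×10⁴ N/C.
E_r = 2·9.677×10⁴·cos78° = 4.024×10⁴ N/C.

E_r ≈ 4.02×10⁴ N/C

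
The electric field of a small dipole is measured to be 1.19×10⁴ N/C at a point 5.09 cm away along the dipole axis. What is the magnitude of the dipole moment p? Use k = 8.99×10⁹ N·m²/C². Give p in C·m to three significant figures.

p ≈ 8.73×10⁻¹¹ C·m

On axis E = 2kp/r³, so p = Er³/(2k).
p = (1.19×10⁴)·(0.0509)³ / (2·8.99×10⁹) = 8.728×10⁻¹¹ C·m.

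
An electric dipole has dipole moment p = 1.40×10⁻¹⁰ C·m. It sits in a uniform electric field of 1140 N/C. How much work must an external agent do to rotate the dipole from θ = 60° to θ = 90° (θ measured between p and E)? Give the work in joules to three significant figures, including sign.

W ≈ 7.98×10⁻⁸ J

W_ext = ΔU = U(θ₂) − U(θ₁) = −pE cosθ₂ − (−pE cosθ₁) = pE(cosθ₁ − cosθ₂).
W = (1.40×10⁻¹⁰)(1140)·(cos60° − cos90°) = (1.596×10⁻⁷)·(+0.5000) = 7.980×10⁻⁸ J.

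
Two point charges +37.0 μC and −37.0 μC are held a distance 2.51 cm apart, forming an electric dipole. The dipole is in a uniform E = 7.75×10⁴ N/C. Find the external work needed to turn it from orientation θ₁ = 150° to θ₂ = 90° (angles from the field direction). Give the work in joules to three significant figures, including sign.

Dipole moment p = qd = (3.70×10⁻⁵ C)(0.0251 m) = 9.287×10⁻⁷ C·m.
W_ext = ΔU = U(θ₂) − U(θ₁) = −pE cosθ₂ − (−pE cosθ₁) = pE(cosθ₁ − cosθ₂).
W = (9.287×10⁻⁷)(7.75×10⁴)·(cos150° − cos90°) = (0.07197)·(-0.8660) = -0.06233 J.

W ≈ -0.0623 J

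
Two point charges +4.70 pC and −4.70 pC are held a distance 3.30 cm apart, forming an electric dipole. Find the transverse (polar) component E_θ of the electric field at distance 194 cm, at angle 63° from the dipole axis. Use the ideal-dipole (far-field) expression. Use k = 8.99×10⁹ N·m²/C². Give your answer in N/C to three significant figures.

Dipole moment p = qd = (4.70×10⁻¹² C)(0.0330 m) = 1.551×10⁻¹³ C·m.
For a dipole, E_θ = (kp sinθ)/r³.
kp/r³ = (8.99×10⁹)(1.551×10⁻¹³)/(1.94)³ = 1.910×10⁻⁴ N/C.
E_θ = 1.910×10⁻⁴·sin63° = 1.702×10⁻⁴ N/C.

E_θ ≈ 1.70×10⁻⁴ N/C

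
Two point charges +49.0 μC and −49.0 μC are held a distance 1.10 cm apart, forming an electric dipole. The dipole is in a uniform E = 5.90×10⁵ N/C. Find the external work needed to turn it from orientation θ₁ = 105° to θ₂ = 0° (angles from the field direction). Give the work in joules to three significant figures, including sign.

W ≈ -0.400 J

Dipole moment p = qd = (4.90×10⁻⁵ C)(0.0110 m) = 5.39×10⁻⁷ C·m.
W_ext = ΔU = U(θ₂) − U(θ₁) = −pE cosθ₂ − (−pE cosθ₁) = pE(cosθ₁ − cosθ₂).
W = (5.39×10⁻⁷)(5.90×10⁵)·(cos105° − cos0°) = (0.3180)·(-1.2588) = -0.4003 J.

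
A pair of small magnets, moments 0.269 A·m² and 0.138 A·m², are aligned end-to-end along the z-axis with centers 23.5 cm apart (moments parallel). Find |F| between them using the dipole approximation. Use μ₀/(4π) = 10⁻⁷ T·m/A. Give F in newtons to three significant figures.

F ≈ 7.30×10⁻⁶ N

On-axis B of dipole 1: B = (μ₀/4π)·2m₁/r³. Force on dipole 2: F = m₂·dB/dr.
dB/dr = −(μ₀/4π)·6m₁/r⁴, so |F| = (μ₀/4π)·6m₁m₂/r⁴.
F = 6(10⁻⁷)(0.269)(0.138)/(0.235)⁴ = 7.303×10⁻⁶ N.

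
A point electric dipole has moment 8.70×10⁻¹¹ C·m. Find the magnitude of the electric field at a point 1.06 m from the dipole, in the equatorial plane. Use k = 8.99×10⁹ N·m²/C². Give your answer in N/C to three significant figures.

E ≈ 0.657 N/C

In the equatorial plane E = kp/r³.
E = (8.99×10⁹)(8.70×10⁻¹¹) / (1.06)³ = 0.6567 N/C.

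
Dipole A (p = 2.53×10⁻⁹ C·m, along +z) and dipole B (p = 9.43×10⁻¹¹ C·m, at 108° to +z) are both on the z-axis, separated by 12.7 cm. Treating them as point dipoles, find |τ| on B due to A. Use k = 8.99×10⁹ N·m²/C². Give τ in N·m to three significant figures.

τ ≈ 1.99×10⁻⁶ N·m

The second dipole sits on the axis of the first, so the field there is axial: E₁ = 2kp₁/r³ along +z.
E₁ = 2(8.99×10⁹)(2.53×10⁻⁹)/(0.127)³ = 2.221×10⁴ N/C.
Torque on the second dipole: τ = p₂ E₁ sinθ.
τ = (9.43×10⁻¹¹)(2.221×10⁴)·sin108° = 1.992×10⁻⁶ N·m.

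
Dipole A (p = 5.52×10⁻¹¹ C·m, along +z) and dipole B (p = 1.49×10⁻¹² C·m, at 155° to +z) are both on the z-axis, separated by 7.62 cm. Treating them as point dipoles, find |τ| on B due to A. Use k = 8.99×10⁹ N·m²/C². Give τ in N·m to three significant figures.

τ ≈ 1.41×10⁻⁹ N·m

The second dipole sits on the axis of the first, so the field there is axial: E₁ = 2kp₁/r³ along +z.
E₁ = 2(8.99×10⁹)(5.52×10⁻¹¹)/(0.0762)³ = 2243 N/C.
Torque on the second dipole: τ = p₂ E₁ sinθ.
τ = (1.49×10⁻¹²)(2243)·sin155° = 1.413×10⁻⁹ N·m.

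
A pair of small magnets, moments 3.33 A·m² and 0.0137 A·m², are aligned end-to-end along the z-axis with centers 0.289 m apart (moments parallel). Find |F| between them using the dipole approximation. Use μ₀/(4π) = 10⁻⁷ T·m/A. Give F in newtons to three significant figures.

On-axis B of dipole 1: B = (μ₀/4π)·2m₁/r³. Force on dipole 2: F = m₂·dB/dr.
dB/dr = −(μ₀/4π)·6m₁/r⁴, so |F| = (μ₀/4π)·6m₁m₂/r⁴.
F = 6(10⁻⁷)(3.33)(0.0137)/(0.289)⁴ = 3.924×10⁻⁶ N.

F ≈ 3.92×10⁻⁶ N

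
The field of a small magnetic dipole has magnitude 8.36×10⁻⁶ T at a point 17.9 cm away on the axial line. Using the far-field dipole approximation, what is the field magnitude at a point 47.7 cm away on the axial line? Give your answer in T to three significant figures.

Dipole fields scale as 1/r³ in the far field; the geometry is the same at both points.
B₂ = B₁ · (r₁/r₂)³ = 8.36×10⁻⁶ · (17.9/47.7)³.
(r₁/r₂)³ = (0.3753)³ = 0.05285.
B₂ ≈ 4.418×10⁻⁷ T.

B ≈ 4.42×10⁻⁷ T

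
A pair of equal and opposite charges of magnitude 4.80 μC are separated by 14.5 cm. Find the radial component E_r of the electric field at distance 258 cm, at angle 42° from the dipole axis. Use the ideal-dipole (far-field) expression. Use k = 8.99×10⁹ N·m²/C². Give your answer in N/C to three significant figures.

Dipole moment p = qd = (4.80×10⁻⁶ C)(0.145 m) = 6.96×10⁻⁷ C·m.
For a dipole, E_r = (2kp cosθ)/r³.
kp/r³ = (8.99×10⁹)(6.96×10⁻⁷)/(2.58)³ = 364.3 N/C.
E_r = 2·364.3·cos42° = 541.5 N/C.

E_r ≈ 542 N/C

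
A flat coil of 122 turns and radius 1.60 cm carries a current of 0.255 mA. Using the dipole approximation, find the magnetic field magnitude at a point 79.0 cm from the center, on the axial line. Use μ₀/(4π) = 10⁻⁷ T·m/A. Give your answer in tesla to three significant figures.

m = NIA = NIπa² = 122·(2.55×10⁻⁴)·π·(0.0160)² = 2.502×10⁻⁵ A·m².
On axis B = (μ₀/4π)·2m/r³.
B = 2·(10⁻⁷)·(2.502×10⁻⁵) / (0.790)³ = 1.015×10⁻¹¹ T.

B ≈ 1.01×10⁻¹¹ T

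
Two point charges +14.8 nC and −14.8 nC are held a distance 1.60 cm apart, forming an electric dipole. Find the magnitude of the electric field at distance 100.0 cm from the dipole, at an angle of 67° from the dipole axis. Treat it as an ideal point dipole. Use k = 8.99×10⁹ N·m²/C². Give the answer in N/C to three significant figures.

E ≈ 2.57 N/C

Dipole moment p = qd = (1.48×10⁻⁸ C)(0.0160 m) = 2.368×10⁻¹⁰ C·m.
At angle θ the dipole field magnitude is E = (kp/r³)·√(1 + 3cos²θ).
kp/r³ = (8.99×10⁹)(2.368×10⁻¹⁰) / (1.00)³ = 2.129 N/C.
√(1 + 3cos²67°) = √(1 + 3·0.1527) = √1.4580 ≈ 1.2075.
E ≈ 2.129 × 1.207 = 2.571 N/C.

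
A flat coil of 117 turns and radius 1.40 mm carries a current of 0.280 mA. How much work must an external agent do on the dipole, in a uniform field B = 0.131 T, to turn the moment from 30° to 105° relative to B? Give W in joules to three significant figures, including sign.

m = NIA = NIπa² = 117·(2.80×10⁻⁴)·π·(0.00140)² = 2.017×10⁻⁷ A·m².
W_ext = ΔU = −mB cosθ₂ + mB cosθ₁ = mB(cosθ₁ − cosθ₂).
W = (2.017×10⁻⁷)(0.131)·(cos30° − cos105°) = (2.642×10⁻⁸)·(+1.1248) = 2.972×10⁻⁸ J.

W ≈ 2.97×10⁻⁸ J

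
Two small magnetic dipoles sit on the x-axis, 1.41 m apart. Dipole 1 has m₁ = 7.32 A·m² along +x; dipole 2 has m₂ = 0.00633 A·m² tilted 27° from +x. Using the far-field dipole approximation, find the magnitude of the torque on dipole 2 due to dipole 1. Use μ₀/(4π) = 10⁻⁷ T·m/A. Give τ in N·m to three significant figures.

τ ≈ 1.50×10⁻⁹ N·m

Dipole B is on the axis of dipole A, so B₁ there is axial: B₁ = (μ₀/4π)·2m₁/r³ along +x.
B₁ = 2(10⁻⁷)(7.32)/(1.41)³ = 5.223×10⁻⁷ T.
τ = m₂ B₁ sinθ.
τ = (0.00633)(5.223×10⁻⁷)·sin27° = 1.501×10⁻⁹ N·m.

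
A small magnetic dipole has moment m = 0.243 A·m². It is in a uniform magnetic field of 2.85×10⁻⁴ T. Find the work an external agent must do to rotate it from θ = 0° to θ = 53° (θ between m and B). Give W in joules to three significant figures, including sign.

W ≈ 2.76×10⁻⁵ J

W_ext = ΔU = −mB cosθ₂ + mB cosθ₁ = mB(cosθ₁ − cosθ₂).
W = (0.243)(2.85×10⁻⁴)·(cos0° − cos53°) = (6.926×10⁻⁵)·(+0.3982) = 2.758×10⁻⁵ J.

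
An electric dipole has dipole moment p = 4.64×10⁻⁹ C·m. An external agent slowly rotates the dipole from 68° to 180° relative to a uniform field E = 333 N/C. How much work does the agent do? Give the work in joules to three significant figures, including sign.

W ≈ 2.12×10⁻⁶ J

W_ext = ΔU = U(θ₂) − U(θ₁) = −pE cosθ₂ − (−pE cosθ₁) = pE(cosθ₁ − cosθ₂).
W = (4.64×10⁻⁹)(333)·(cos68° − cos180°) = (1.545×10⁻⁶)·(+1.3746) = 2.124×10⁻⁶ J.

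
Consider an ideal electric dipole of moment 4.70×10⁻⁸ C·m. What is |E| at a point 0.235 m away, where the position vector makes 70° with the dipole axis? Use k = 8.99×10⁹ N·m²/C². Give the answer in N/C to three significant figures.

E ≈ 3.78×10⁴ N/C

At angle θ the dipole field magnitude is E = (kp/r³)·√(1 + 3cos²θ).
kp/r³ = (8.99×10⁹)(4.70×10⁻⁸) / (0.235)³ = 3.256×10⁴ N/C.
√(1 + 3cos²70°) = √(1 + 3·0.1170) = √1.3509 ≈ 1.1623.
E ≈ 3.256×10⁴ × 1.162 = 3.784×10⁴ N/C.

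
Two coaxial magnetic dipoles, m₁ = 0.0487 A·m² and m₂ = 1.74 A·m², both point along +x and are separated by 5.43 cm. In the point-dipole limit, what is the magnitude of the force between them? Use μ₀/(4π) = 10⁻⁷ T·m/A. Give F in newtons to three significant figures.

On-axis B of dipole 1: B = (μ₀/4π)·2m₁/r³. Force on dipole 2: F = m₂·dB/dr.
dB/dr = −(μ₀/4π)·6m₁/r⁴, so |F| = (μ₀/4π)·6m₁m₂/r⁴.
F = 6(10⁻⁷)(0.0487)(1.74)/(0.0543)⁴ = 0.005848 N.

F ≈ 0.00585 N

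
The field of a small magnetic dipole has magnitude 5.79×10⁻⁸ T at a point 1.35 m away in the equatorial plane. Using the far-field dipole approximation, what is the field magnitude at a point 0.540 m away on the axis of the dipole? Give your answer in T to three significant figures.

Dipole fields scale as 1/r³ in the far field.
The axial field is twice the equatorial field at the same r, so the geometry factor is 2/1.
B₂ = B₁ · (2/1) · (r₁/r₂)³ = 5.79×10⁻⁸ · 2 · (1.35/0.540)³.
(r₁/r₂)³ = (2.5)³ = 15.62.
B₂ ≈ 1.809×10⁻⁶ T.

B ≈ 1.81×10⁻⁶ T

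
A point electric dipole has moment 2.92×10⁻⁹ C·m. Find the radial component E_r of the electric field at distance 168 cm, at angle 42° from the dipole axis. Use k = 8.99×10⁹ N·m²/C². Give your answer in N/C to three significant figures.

E_r ≈ 8.23 N/C

For a dipole, E_r = (2kp cosθ)/r³.
kp/r³ = (8.99×10⁹)(2.92×10⁻⁹)/(1.68)³ = 5.536 N/C.
E_r = 2·5.536·cos42° = 8.228 N/C.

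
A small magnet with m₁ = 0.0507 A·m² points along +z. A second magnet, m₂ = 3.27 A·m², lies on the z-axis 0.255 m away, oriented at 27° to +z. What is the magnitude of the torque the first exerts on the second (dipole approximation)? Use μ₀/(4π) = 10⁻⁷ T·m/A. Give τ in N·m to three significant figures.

Dipole B is on the axis of dipole A, so B₁ there is axial: B₁ = (μ₀/4π)·2m₁/r³ along +z.
B₁ = 2(10⁻⁷)(0.0507)/(0.255)³ = 6.115×10⁻⁷ T.
τ = m₂ B₁ sinθ.
τ = (3.27)(6.115×10⁻⁷)·sin27° = 9.078×10⁻⁷ N·m.

τ ≈ 9.08×10⁻⁷ N·m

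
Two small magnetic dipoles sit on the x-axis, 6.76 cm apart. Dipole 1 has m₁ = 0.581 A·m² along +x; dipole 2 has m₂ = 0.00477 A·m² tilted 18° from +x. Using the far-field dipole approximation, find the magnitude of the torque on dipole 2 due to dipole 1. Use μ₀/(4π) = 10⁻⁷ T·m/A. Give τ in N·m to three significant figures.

Dipole B is on the axis of dipole A, so B₁ there is axial: B₁ = (μ₀/4π)·2m₁/r³ along +x.
B₁ = 2(10⁻⁷)(0.581)/(0.0676)³ = 3.762×10⁻⁴ T.
τ = m₂ B₁ sinθ.
τ = (0.00477)(3.762×10⁻⁴)·sin18° = 5.545×10⁻⁷ N·m.

τ ≈ 5.54×10⁻⁷ N·m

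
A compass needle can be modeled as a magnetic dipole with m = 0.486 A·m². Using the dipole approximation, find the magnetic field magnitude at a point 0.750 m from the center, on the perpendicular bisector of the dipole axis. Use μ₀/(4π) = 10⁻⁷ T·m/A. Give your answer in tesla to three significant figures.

B ≈ 1.15×10⁻⁷ T

In the equatorial plane B = (μ₀/4π)·m/r³ (half the axial value).
B = (10⁻⁷)·(0.486) / (0.750)³ = 1.152×10⁻⁷ T.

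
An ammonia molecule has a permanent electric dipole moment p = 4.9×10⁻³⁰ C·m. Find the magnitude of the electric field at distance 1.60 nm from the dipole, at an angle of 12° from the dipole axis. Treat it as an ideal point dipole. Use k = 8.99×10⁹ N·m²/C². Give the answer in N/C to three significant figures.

E ≈ 2.12×10⁷ N/C

At angle θ the dipole field magnitude is E = (kp/r³)·√(1 + 3cos²θ).
kp/r³ = (8.99×10⁹)(4.90×10⁻³⁰) / (1.60×10⁻⁹)³ = 1.075×10⁷ N/C.
√(1 + 3cos²12°) = √(1 + 3·0.9568) = √3.8703 ≈ 1.9673.
E ≈ 1.075×10⁷ × 1.967 = 2.116×10⁷ N/C.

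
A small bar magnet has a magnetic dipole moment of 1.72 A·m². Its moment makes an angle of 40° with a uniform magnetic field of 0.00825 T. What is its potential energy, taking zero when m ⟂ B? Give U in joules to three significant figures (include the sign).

U = −m·B = −mB cosθ.
U = −(1.72)(0.00825)·cos40° = -0.01087 J.

U ≈ -0.0109 J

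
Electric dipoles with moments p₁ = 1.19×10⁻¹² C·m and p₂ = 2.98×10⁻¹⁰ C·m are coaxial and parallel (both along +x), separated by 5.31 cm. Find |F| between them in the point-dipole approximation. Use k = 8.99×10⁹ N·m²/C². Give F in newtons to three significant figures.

On-axis field of dipole 1 at distance r: E = 2kp₁/r³. Force on dipole 2 is F = p₂·dE/dr (gradient along axis).
dE/dr = −6kp₁/r⁴, so |F| = 6kp₁p₂/r⁴ (attractive for aligned moments).
F = 6(8.99×10⁹)(1.19×10⁻¹²)(2.98×10⁻¹⁰)/(0.0531)⁴ = 2.406×10⁻⁶ N.

F ≈ 2.41×10⁻⁶ N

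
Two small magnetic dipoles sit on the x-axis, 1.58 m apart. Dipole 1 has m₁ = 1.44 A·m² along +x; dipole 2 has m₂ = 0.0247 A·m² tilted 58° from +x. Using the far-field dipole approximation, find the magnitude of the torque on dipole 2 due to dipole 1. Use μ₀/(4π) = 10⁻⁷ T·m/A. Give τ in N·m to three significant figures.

Dipole B is on the axis of dipole A, so B₁ there is axial: B₁ = (μ₀/4π)·2m₁/r³ along +x.
B₁ = 2(10⁻⁷)(1.44)/(1.58)³ = 7.302×10⁻⁸ T.
τ = m₂ B₁ sinθ.
τ = (0.0247)(7.302×10⁻⁸)·sin58° = 1.529×10⁻⁹ N·m.

τ ≈ 1.53×10⁻⁹ N·m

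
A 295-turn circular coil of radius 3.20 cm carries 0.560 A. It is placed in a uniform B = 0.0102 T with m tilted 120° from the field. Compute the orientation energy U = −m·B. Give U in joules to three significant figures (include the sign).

m = NIA = NIπa² = 295·(0.560)·π·(0.0320)² = 0.5314 A·m².
U = −m·B = −mB cosθ.
U = −(0.5314)(0.0102)·cos120° = 0.002710 J.

U ≈ 0.00271 J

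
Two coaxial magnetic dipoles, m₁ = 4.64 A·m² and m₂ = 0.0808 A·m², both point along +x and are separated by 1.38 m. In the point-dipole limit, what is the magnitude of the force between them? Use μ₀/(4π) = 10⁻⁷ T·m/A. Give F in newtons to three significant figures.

On-axis B of dipole 1: B = (μ₀/4π)·2m₁/r³. Force on dipole 2: F = m₂·dB/dr.
dB/dr = −(μ₀/4π)·6m₁/r⁴, so |F| = (μ₀/4π)·6m₁m₂/r⁴.
F = 6(10⁻⁷)(4.64)(0.0808)/(1.38)⁴ = 6.202×10⁻⁸ N.

F ≈ 6.20×10⁻⁸ N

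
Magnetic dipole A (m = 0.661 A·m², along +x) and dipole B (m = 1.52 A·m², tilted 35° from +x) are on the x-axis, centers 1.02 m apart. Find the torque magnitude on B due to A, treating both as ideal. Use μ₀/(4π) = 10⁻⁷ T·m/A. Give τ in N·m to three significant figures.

τ ≈ 1.09×10⁻⁷ N·m

Dipole B is on the axis of dipole A, so B₁ there is axial: B₁ = (μ₀/4π)·2m₁/r³ along +x.
B₁ = 2(10⁻⁷)(0.661)/(1.02)³ = 1.246×10⁻⁷ T.
τ = m₂ B₁ sinθ.
τ = (1.52)(1.246×10⁻⁷)·sin35° = 1.086×10⁻⁷ N·m.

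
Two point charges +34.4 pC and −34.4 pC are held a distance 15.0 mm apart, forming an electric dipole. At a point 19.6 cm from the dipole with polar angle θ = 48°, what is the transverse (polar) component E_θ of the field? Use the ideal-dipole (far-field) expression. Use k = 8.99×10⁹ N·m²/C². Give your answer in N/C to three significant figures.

Dipole moment p = qd = (3.44×10⁻¹¹ C)(0.0150 m) = 5.16×10⁻¹³ C·m.
For a dipole, E_θ = (kp sinθ)/r³.
kp/r³ = (8.99×10⁹)(5.16×10⁻¹³)/(0.196)³ = 0.6161 N/C.
E_θ = 0.6161·sin48° = 0.4578 N/C.

E_θ ≈ 0.458 N/C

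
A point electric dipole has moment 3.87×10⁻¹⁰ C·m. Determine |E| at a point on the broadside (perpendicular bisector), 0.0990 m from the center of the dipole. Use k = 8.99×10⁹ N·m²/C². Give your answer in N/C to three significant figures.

On the perpendicular bisector E = kp/r³ (half the axial value at the same distance).
E = (8.99×10⁹)(3.87×10⁻¹⁰) / (0.0990)³ = 3586 N/C.

E ≈ 3590 N/C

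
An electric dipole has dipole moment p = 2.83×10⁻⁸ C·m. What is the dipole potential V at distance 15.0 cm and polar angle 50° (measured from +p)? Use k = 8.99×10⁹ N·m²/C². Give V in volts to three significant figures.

The dipole potential is V = kp cosθ / r².
V = (8.99×10⁹)(2.83×10⁻⁸)·cos50° / (0.150)² = 7268 V.

V ≈ 7270 V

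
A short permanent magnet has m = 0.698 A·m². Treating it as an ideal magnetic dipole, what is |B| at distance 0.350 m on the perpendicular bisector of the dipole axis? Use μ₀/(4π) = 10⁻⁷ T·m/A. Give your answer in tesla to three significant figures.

In the equatorial plane B = (μ₀/4π)·m/r³ (half the axial value).
B = (10⁻⁷)·(0.698) / (0.350)³ = 1.628×10⁻⁶ T.

B ≈ 1.63×10⁻⁶ T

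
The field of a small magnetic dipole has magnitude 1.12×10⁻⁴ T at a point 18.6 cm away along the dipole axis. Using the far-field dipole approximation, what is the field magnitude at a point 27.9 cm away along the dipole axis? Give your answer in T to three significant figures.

B ≈ 3.32×10⁻⁵ T

Dipole fields scale as 1/r³ in the far field; the geometry is the same at both points.
B₂ = B₁ · (r₁/r₂)³ = 1.12×10⁻⁴ · (18.6/27.9)³.
(r₁/r₂)³ = (0.6667)³ = 0.2963.
B₂ ≈ 3.319×10⁻⁵ T.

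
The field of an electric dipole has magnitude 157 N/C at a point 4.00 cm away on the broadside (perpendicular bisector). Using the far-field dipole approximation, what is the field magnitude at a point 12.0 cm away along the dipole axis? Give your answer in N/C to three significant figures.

Dipole fields scale as 1/r³ in the far field.
The axial field is twice the equatorial field at the same r, so the geometry factor is 2/1.
E₂ = E₁ · (2/1) · (r₁/r₂)³ = 157 · 2 · (4.00/12.0)³.
(r₁/r₂)³ = (0.3333)³ = 0.03704.
E₂ ≈ 11.63 N/C.

E ≈ 11.6 N/C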